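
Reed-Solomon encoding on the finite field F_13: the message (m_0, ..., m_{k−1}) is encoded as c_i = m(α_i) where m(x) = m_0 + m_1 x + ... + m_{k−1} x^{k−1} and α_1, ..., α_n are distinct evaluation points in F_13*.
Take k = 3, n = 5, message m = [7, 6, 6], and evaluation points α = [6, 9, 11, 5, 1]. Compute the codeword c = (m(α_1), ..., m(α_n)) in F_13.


c = [12, 1, 6, 5, 6]

Message polynomial: m(x) = 7 + 6·x + 6·x^2 (mod 13).
For each evaluation point α_i, compute m(α_i) mod 13:
  α_1 = 6: Horner steps 6 → 3 → 12, so m(6) = 12.
  α_2 = 9: Horner steps 6 → 8 → 1, so m(9) = 1.
  α_3 = 11: Horner steps 6 → 7 → 6, so m(11) = 6.
  α_4 = 5: Horner steps 6 → 10 → 5, so m(5) = 5.
  α_5 = 1: Horner steps 6 → 12 → 6, so m(1) = 6.
Codeword c = [12, 1, 6, 5, 6] ∈ F_13^5.


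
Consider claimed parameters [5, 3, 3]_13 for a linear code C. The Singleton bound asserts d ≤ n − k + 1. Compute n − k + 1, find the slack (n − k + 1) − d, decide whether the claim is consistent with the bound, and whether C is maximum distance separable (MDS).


Singleton RHS = n − k + 1 = 3, slack = 0, bound satisfied, MDS.

Singleton bound: d ≤ n − k + 1.
Here n = 5, k = 3, so n − k + 1 = 3.
Given d = 3, check d ≤ 3: YES.
Slack = (n − k + 1) − d = 0.
The code is MDS (slack = 0).
Description: the claimed parameters are [5, 3, 3]_13; such a code would be MDS (meets Singleton bound).


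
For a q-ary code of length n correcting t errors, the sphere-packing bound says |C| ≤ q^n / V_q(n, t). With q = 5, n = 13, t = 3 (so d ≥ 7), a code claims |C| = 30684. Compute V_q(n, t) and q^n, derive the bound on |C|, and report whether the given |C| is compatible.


V_q(n, t) = 19605, q^n = 1220703125, Hamming bound = 62264, |C| = 30684 ≤ bound (satisfied).

Step 1: Compute V_q(n, t) = Σ_{j=0}^3 C(n, j) (q−1)^j.
  j = 0: C(13,0)·(4)^0 = 1·1 = 1.
  j = 1: C(13,1)·(4)^1 = 13·4 = 52.
  j = 2: C(13,2)·(4)^2 = 78·16 = 1248.
  j = 3: C(13,3)·(4)^3 = 286·64 = 18304.
  V_q(n, t) = 1 + 52 + 1248 + 18304 = 19605.
Step 2: q^n = 5^13 = 1220703125.
Step 3: Hamming bound ⌊q^n / V_q(n,t)⌋ = ⌊1220703125/19605⌋ = 62264.
Step 4: Compare |C| = 30684 to 62264: satisfied.
The claimed |C| lies below the Hamming bound.


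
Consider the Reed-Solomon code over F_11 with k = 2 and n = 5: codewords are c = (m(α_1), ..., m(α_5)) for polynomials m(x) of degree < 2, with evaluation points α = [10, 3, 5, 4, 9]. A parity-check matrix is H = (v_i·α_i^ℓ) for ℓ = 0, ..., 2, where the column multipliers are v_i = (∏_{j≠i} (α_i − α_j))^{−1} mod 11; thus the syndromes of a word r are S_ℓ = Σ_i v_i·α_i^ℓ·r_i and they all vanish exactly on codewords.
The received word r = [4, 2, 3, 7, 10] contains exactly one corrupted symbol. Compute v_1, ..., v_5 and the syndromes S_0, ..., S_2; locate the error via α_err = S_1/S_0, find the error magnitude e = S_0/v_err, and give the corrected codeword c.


S = (5, 3, 4), error at position 3, error magnitude e = 2, c = [4, 2, 1, 7, 10].

Step 1: column multipliers v_i = (∏_{j≠i}(α_i − α_j))^{−1} mod 11.
  i = 1 (α = 10): (10−3)(10−5)(10−4)(10−9) = 7·5·6·1 = 210 ≡ 1, so v_1 = 1^{−1} = 1 (mod 11).
  i = 2 (α = 3): (3−10)(3−5)(3−4)(3−9) = (−7)·(−2)·(−1)·(−6) = 84 ≡ 7, so v_2 = 7^{−1} = 8 (mod 11).
  i = 3 (α = 5): (5−10)(5−3)(5−4)(5−9) = (−5)·2·1·(−4) = 40 ≡ 7, so v_3 = 7^{−1} = 8 (mod 11).
  i = 4 (α = 4): (4−10)(4−3)(4−5)(4−9) = (−6)·1·(−1)·(−5) = −30 ≡ 3, so v_4 = 3^{−1} = 4 (mod 11).
  i = 5 (α = 9): (9−10)(9−3)(9−5)(9−4) = (−1)·6·4·5 = −120 ≡ 1, so v_5 = 1^{−1} = 1 (mod 11).
  v = [1, 8, 8, 4, 1].
Step 2: syndromes of r = [4, 2, 3, 7, 10] (all sums mod 11).
  S_0 = Σ v_i r_i = 1·4 + 8·2 + 8·3 + 4·7 + 1·10 = 82 ≡ 5.
  S_1 = Σ v_i α_i r_i = 1·10·4 + 8·3·2 + 8·5·3 + 4·4·7 + 1·9·10 = 410 ≡ 3.
  α_i^2 mod 11 = [1, 9, 3, 5, 4].
  S_2 = Σ v_i α_i^2 r_i = 1·1·4 + 8·9·2 + 8·3·3 + 4·5·7 + 1·4·10 = 400 ≡ 4.
  S = (5, 3, 4) ≠ 0, so r is not a codeword (an error is present).
Step 3: locate the error. For a single error e at position i, S_ℓ = v_i·e·α_i^ℓ, so α_err = S_1/S_0.
  S_0^{−1} = 5^{−1} = 9 (mod 11), so α_err = 3·9 = 27 ≡ 5 = α_3. Error position i = 3.
  Consistency check: S_2/S_1 = 4·4 = 16 ≡ 5 = α_err ✓ (single-error assumption holds).
Step 4: error magnitude e = S_0/v_3 = S_0·∏_{j≠3}(α_3 − α_j) = 5·7 = 35 ≡ 2 (mod 11).
Step 5: correct position 3: c_3 = r_3 − e = 3 − 2 ≡ 1 (mod 11). Hence c = [4, 2, 1, 7, 10].
  Check: interpolating c through the α_i gives m(x) = 9 + 5·x (degree < 2) with m(α_i) = c_i for every i, so c is indeed a codeword.


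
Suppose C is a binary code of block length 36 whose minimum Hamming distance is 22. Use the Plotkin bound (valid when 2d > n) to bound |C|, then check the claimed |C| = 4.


Plotkin bound M ≤ 4; given |C| = 4 ≤ bound (satisfied).

Check applicability: 2d = 44, n = 36.
2d − n = 8 > 0, so Plotkin applies.
Compute d/(2d−n) = 22/8 ≈ 2.7500.
⌊d/(2d−n)⌋ = 2.
Plotkin bound: M ≤ 2·2 = 4.
Given |C| = 4, check: satisfied.
This |C| is at the Plotkin bound.


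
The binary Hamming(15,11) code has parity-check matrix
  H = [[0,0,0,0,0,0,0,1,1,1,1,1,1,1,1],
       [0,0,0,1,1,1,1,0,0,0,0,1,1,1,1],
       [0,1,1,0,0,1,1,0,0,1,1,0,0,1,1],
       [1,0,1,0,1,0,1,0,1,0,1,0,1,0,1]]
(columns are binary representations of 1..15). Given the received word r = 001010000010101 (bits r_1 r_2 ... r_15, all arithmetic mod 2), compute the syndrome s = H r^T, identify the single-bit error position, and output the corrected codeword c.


s = (1, 1, 1, 1)^T, error position = 15, corrected codeword c = 001010000010100

Compute s = H r^T mod 2 one row at a time:
  s_1 = 0 + 0 + 0 + 1 + 0 + 1 + 0 + 1 = 3 ≡ 1 (mod 2).
  s_2 = 0 + 1 + 0 + 0 + 0 + 1 + 0 + 1 = 3 ≡ 1 (mod 2).
  s_3 = 0 + 1 + 0 + 0 + 0 + 1 + 0 + 1 = 3 ≡ 1 (mod 2).
  s_4 = 0 + 1 + 1 + 0 + 0 + 1 + 1 + 1 = 5 ≡ 1 (mod 2).
s = (1, 1, 1, 1)^T — this equals column 15 of H (binary 1111), so error is at position 15.
Correct: flip bit 15 of r = 001010000010101 to get c = 001010000010100.


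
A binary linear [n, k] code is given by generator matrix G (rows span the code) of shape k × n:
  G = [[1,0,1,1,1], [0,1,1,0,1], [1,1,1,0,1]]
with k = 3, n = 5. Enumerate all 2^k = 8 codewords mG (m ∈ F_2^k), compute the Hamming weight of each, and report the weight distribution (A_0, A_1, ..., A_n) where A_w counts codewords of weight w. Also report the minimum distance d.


Weight distribution: A_0 = 1, A_1 = 1, A_2 = 1, A_3 = 3, A_4 = 2. Minimum distance d = 1.

Enumerate all 2^3 = 8 messages m ∈ F_2^3.
For each, compute codeword c = mG in F_2^5, then tally its weight.
  m = 000 → c = 00000, weight = 0.
  m = 100 → c = 10111, weight = 4.
  m = 010 → c = 01101, weight = 3.
  m = 110 → c = 11010, weight = 3.
  m = 001 → c = 11101, weight = 4.
  m = 101 → c = 01010, weight = 2.
  m = 011 → c = 10000, weight = 1.
  m = 111 → c = 00111, weight = 3.
Tally weights:
  weight 0: 1 codewords.
  weight 1: 1 codewords.
  weight 2: 1 codewords.
  weight 3: 3 codewords.
  weight 4: 2 codewords.
Minimum distance d = smallest w > 0 with A_w > 0 = 1.
Sanity: Σ A_w = 8 = 2^3 = 8 ✓.


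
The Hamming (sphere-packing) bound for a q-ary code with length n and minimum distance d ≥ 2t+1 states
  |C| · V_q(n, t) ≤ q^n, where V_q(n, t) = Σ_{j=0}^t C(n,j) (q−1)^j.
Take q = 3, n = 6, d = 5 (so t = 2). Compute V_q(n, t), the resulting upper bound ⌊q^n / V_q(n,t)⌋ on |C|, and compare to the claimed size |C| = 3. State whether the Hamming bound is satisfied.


V_q(n, t) = 73, q^n = 729, Hamming bound = 9, |C| = 3 ≤ bound (satisfied).

Step 1: Compute V_q(n, t) = Σ_{j=0}^2 C(n, j) (q−1)^j.
  j = 0: C(6,0)·(2)^0 = 1·1 = 1.
  j = 1: C(6,1)·(2)^1 = 6·2 = 12.
  j = 2: C(6,2)·(2)^2 = 15·4 = 60.
  V_q(n, t) = 1 + 12 + 60 = 73.
Step 2: q^n = 3^6 = 729.
Step 3: Hamming bound ⌊q^n / V_q(n,t)⌋ = ⌊729/73⌋ = 9.
Step 4: Compare |C| = 3 to 9: satisfied.
The claimed |C| lies below the Hamming bound.


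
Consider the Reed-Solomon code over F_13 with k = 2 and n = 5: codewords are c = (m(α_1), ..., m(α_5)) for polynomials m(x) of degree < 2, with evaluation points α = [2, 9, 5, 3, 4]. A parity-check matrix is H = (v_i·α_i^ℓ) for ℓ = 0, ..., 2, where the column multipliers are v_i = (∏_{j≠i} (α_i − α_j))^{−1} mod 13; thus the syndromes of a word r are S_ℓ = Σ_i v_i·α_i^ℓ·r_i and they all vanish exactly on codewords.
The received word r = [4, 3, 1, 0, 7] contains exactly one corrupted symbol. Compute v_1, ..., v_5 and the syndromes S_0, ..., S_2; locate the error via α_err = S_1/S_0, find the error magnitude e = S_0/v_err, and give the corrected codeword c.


S = (8, 3, 6), error at position 1, error magnitude e = 11, c = [6, 3, 1, 0, 7].

Step 1: column multipliers v_i = (∏_{j≠i}(α_i − α_j))^{−1} mod 13.
  i = 1 (α = 2): (2−9)(2−5)(2−3)(2−4) = (−7)·(−3)·(−1)·(−2) = 42 ≡ 3, so v_1 = 3^{−1} = 9 (mod 13).
  i = 2 (α = 9): (9−2)(9−5)(9−3)(9−4) = 7·4·6·5 = 840 ≡ 8, so v_2 = 8^{−1} = 5 (mod 13).
  i = 3 (α = 5): (5−2)(5−9)(5−3)(5−4) = 3·(−4)·2·1 = −24 ≡ 2, so v_3 = 2^{−1} = 7 (mod 13).
  i = 4 (α = 3): (3−2)(3−9)(3−5)(3−4) = 1·(−6)·(−2)·(−1) = −12 ≡ 1, so v_4 = 1^{−1} = 1 (mod 13).
  i = 5 (α = 4): (4−2)(4−9)(4−5)(4−3) = 2·(−5)·(−1)·1 = 10 ≡ 10, so v_5 = 10^{−1} = 4 (mod 13).
  v = [9, 5, 7, 1, 4].
Step 2: syndromes of r = [4, 3, 1, 0, 7] (all sums mod 13).
  S_0 = Σ v_i r_i = 9·4 + 5·3 + 7·1 + 1·0 + 4·7 = 86 ≡ 8.
  S_1 = Σ v_i α_i r_i = 9·2·4 + 5·9·3 + 7·5·1 + 1·3·0 + 4·4·7 = 354 ≡ 3.
  α_i^2 mod 13 = [4, 3, 12, 9, 3].
  S_2 = Σ v_i α_i^2 r_i = 9·4·4 + 5·3·3 + 7·12·1 + 1·9·0 + 4·3·7 = 357 ≡ 6.
  S = (8, 3, 6) ≠ 0, so r is not a codeword (an error is present).
Step 3: locate the error. For a single error e at position i, S_ℓ = v_i·e·α_i^ℓ, so α_err = S_1/S_0.
  S_0^{−1} = 8^{−1} = 5 (mod 13), so α_err = 3·5 = 15 ≡ 2 = α_1. Error position i = 1.
  Consistency check: S_2/S_1 = 6·9 = 54 ≡ 2 = α_err ✓ (single-error assumption holds).
Step 4: error magnitude e = S_0/v_1 = S_0·∏_{j≠1}(α_1 − α_j) = 8·3 = 24 ≡ 11 (mod 13).
Step 5: correct position 1: c_1 = r_1 − e = 4 − 11 ≡ 6 (mod 13). Hence c = [6, 3, 1, 0, 7].
  Check: interpolating c through the α_i gives m(x) = 5 + 7·x (degree < 2) with m(α_i) = c_i for every i, so c is indeed a codeword.


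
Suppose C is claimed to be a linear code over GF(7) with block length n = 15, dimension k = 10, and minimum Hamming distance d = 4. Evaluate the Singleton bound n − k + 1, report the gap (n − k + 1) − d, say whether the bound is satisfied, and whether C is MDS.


Singleton RHS = n − k + 1 = 6, slack = 2, bound satisfied, not MDS.

Singleton bound: d ≤ n − k + 1.
Here n = 15, k = 10, so n − k + 1 = 6.
Given d = 4, check d ≤ 6: YES.
Slack = (n − k + 1) − d = 2.
The code is NOT MDS (slack = 2 > 0).
Description: the claimed parameters are [15, 10, 4]_7; such a code would be non-MDS.


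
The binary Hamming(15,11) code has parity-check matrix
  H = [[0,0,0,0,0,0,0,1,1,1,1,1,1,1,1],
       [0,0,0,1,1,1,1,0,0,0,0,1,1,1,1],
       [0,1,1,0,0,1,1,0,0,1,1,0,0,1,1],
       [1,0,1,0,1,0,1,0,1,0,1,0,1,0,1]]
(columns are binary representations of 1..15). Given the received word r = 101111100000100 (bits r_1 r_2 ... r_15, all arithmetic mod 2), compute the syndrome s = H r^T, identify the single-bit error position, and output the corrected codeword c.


s = (1, 1, 1, 1)^T, error position = 15, corrected codeword c = 101111100000101

Compute s = H r^T mod 2 one row at a time:
  s_1 = 0 + 0 + 0 + 0 + 0 + 1 + 0 + 0 = 1 ≡ 1 (mod 2).
  s_2 = 1 + 1 + 1 + 1 + 0 + 1 + 0 + 0 = 5 ≡ 1 (mod 2).
  s_3 = 0 + 1 + 1 + 1 + 0 + 0 + 0 + 0 = 3 ≡ 1 (mod 2).
  s_4 = 1 + 1 + 1 + 1 + 0 + 0 + 1 + 0 = 5 ≡ 1 (mod 2).
s = (1, 1, 1, 1)^T — this equals column 15 of H (binary 1111), so error is at position 15.
Correct: flip bit 15 of r = 101111100000100 to get c = 101111100000101.


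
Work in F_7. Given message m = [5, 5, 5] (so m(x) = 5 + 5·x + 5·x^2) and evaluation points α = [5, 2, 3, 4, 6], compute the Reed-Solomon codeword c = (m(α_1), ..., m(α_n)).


c = [1, 0, 2, 0, 5]

Message polynomial: m(x) = 5 + 5·x + 5·x^2 (mod 7).
For each evaluation point α_i, compute m(α_i) mod 7:
  α_1 = 5: Horner steps 5 → 2 → 1, so m(5) = 1.
  α_2 = 2: Horner steps 5 → 1 → 0, so m(2) = 0.
  α_3 = 3: Horner steps 5 → 6 → 2, so m(3) = 2.
  α_4 = 4: Horner steps 5 → 4 → 0, so m(4) = 0.
  α_5 = 6: Horner steps 5 → 0 → 5, so m(6) = 5.
Codeword c = [1, 0, 2, 0, 5] ∈ F_7^5.


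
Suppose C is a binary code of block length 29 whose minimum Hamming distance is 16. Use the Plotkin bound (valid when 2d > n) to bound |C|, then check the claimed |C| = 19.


Plotkin bound M ≤ 10; given |C| = 19 > bound (violated).

Check applicability: 2d = 32, n = 29.
2d − n = 3 > 0, so Plotkin applies.
Compute d/(2d−n) = 16/3 ≈ 5.3333.
⌊d/(2d−n)⌋ = 5.
Plotkin bound: M ≤ 2·5 = 10.
Given |C| = 19, check: VIOLATED.
This |C| is above the Plotkin bound, so no binary code with n = 29, d = 16 and 19 codewords exists.


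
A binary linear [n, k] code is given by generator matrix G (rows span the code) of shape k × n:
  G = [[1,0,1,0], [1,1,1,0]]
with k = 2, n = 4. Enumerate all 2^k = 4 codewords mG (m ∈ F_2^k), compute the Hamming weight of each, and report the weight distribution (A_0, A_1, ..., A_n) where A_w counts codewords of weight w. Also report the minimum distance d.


Weight distribution: A_0 = 1, A_1 = 1, A_2 = 1, A_3 = 1. Minimum distance d = 1.

Enumerate all 2^2 = 4 messages m ∈ F_2^2.
For each, compute codeword c = mG in F_2^4, then tally its weight.
  m = 00 → c = 0000, weight = 0.
  m = 10 → c = 1010, weight = 2.
  m = 01 → c = 1110, weight = 3.
  m = 11 → c = 0100, weight = 1.
Tally weights:
  weight 0: 1 codewords.
  weight 1: 1 codewords.
  weight 2: 1 codewords.
  weight 3: 1 codewords.
Minimum distance d = smallest w > 0 with A_w > 0 = 1.
Sanity: Σ A_w = 4 = 2^2 = 4 ✓.


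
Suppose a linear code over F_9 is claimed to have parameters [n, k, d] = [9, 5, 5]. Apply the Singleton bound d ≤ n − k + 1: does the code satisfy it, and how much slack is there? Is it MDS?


Singleton RHS = n − k + 1 = 5, slack = 0, bound satisfied, MDS.

Singleton bound: d ≤ n − k + 1.
Here n = 9, k = 5, so n − k + 1 = 5.
Given d = 5, check d ≤ 5: YES.
Slack = (n − k + 1) − d = 0.
The code is MDS (slack = 0).
Description: the claimed parameters are [9, 5, 5]_9; such a code would be MDS (meets Singleton bound).


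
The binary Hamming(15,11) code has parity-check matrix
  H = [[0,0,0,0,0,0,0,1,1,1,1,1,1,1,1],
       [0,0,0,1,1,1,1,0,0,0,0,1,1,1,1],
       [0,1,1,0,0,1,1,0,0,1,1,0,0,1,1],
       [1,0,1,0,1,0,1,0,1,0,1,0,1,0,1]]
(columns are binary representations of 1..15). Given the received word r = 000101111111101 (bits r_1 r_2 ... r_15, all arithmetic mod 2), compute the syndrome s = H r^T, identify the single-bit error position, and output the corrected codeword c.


s = (1, 0, 1, 1)^T, error position = 11, corrected codeword c = 000101111101101

Compute s = H r^T mod 2 one row at a time:
  s_1 = 1 + 1 + 1 + 1 + 1 + 1 + 0 + 1 = 7 ≡ 1 (mod 2).
  s_2 = 1 + 0 + 1 + 1 + 1 + 1 + 0 + 1 = 6 ≡ 0 (mod 2).
  s_3 = 0 + 0 + 1 + 1 + 1 + 1 + 0 + 1 = 5 ≡ 1 (mod 2).
  s_4 = 0 + 0 + 0 + 1 + 1 + 1 + 1 + 1 = 5 ≡ 1 (mod 2).
s = (1, 0, 1, 1)^T — this equals column 11 of H (binary 1011), so error is at position 11.
Correct: flip bit 11 of r = 000101111111101 to get c = 000101111101101.


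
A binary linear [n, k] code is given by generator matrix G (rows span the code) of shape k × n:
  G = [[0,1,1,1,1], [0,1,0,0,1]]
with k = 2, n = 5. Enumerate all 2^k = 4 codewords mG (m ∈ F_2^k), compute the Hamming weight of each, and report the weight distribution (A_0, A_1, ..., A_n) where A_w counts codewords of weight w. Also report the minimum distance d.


Weight distribution: A_0 = 1, A_2 = 2, A_4 = 1. Minimum distance d = 2.

Enumerate all 2^2 = 4 messages m ∈ F_2^2.
For each, compute codeword c = mG in F_2^5, then tally its weight.
  m = 00 → c = 00000, weight = 0.
  m = 10 → c = 01111, weight = 4.
  m = 01 → c = 01001, weight = 2.
  m = 11 → c = 00110, weight = 2.
Tally weights:
  weight 0: 1 codewords.
  weight 2: 2 codewords.
  weight 4: 1 codewords.
Minimum distance d = smallest w > 0 with A_w > 0 = 2.
Sanity: Σ A_w = 4 = 2^2 = 4 ✓.


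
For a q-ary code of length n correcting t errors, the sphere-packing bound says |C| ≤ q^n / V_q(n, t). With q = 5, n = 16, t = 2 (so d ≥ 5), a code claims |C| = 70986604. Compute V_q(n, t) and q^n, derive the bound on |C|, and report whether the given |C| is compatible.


V_q(n, t) = 1985, q^n = 152587890625, Hamming bound = 76870473, |C| = 70986604 ≤ bound (satisfied).

Step 1: Compute V_q(n, t) = Σ_{j=0}^2 C(n, j) (q−1)^j.
  j = 0: C(16,0)·(4)^0 = 1·1 = 1.
  j = 1: C(16,1)·(4)^1 = 16·4 = 64.
  j = 2: C(16,2)·(4)^2 = 120·16 = 1920.
  V_q(n, t) = 1 + 64 + 1920 = 1985.
Step 2: q^n = 5^16 = 152587890625.
Step 3: Hamming bound ⌊q^n / V_q(n,t)⌋ = ⌊152587890625/1985⌋ = 76870473.
Step 4: Compare |C| = 70986604 to 76870473: satisfied.
The claimed |C| lies below the Hamming bound.


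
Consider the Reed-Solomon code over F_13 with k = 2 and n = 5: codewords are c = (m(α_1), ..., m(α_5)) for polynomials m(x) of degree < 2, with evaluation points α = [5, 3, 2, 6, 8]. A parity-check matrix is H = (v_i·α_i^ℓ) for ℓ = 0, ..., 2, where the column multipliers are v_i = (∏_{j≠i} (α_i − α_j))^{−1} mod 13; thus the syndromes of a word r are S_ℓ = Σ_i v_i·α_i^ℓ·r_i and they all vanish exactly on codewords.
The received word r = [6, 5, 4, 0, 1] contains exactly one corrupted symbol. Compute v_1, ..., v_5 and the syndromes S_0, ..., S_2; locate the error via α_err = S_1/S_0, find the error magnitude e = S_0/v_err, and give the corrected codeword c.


S = (12, 11, 9), error at position 3, error magnitude e = 6, c = [6, 5, 11, 0, 1].

Step 1: column multipliers v_i = (∏_{j≠i}(α_i − α_j))^{−1} mod 13.
  i = 1 (α = 5): (5−3)(5−2)(5−6)(5−8) = 2·3·(−1)·(−3) = 18 ≡ 5, so v_1 = 5^{−1} = 8 (mod 13).
  i = 2 (α = 3): (3−5)(3−2)(3−6)(3−8) = (−2)·1·(−3)·(−5) = −30 ≡ 9, so v_2 = 9^{−1} = 3 (mod 13).
  i = 3 (α = 2): (2−5)(2−3)(2−6)(2−8) = (−3)·(−1)·(−4)·(−6) = 72 ≡ 7, so v_3 = 7^{−1} = 2 (mod 13).
  i = 4 (α = 6): (6−5)(6−3)(6−2)(6−8) = 1·3·4·(−2) = −24 ≡ 2, so v_4 = 2^{−1} = 7 (mod 13).
  i = 5 (α = 8): (8−5)(8−3)(8−2)(8−6) = 3·5·6·2 = 180 ≡ 11, so v_5 = 11^{−1} = 6 (mod 13).
  v = [8, 3, 2, 7, 6].
Step 2: syndromes of r = [6, 5, 4, 0, 1] (all sums mod 13).
  S_0 = Σ v_i r_i = 8·6 + 3·5 + 2·4 + 7·0 + 6·1 = 77 ≡ 12.
  S_1 = Σ v_i α_i r_i = 8·5·6 + 3·3·5 + 2·2·4 + 7·6·0 + 6·8·1 = 349 ≡ 11.
  α_i^2 mod 13 = [12, 9, 4, 10, 12].
  S_2 = Σ v_i α_i^2 r_i = 8·12·6 + 3·9·5 + 2·4·4 + 7·10·0 + 6·12·1 = 815 ≡ 9.
  S = (12, 11, 9) ≠ 0, so r is not a codeword (an error is present).
Step 3: locate the error. For a single error e at position i, S_ℓ = v_i·e·α_i^ℓ, so α_err = S_1/S_0.
  S_0^{−1} = 12^{−1} = 12 (mod 13), so α_err = 11·12 = 132 ≡ 2 = α_3. Error position i = 3.
  Consistency check: S_2/S_1 = 9·6 = 54 ≡ 2 = α_err ✓ (single-error assumption holds).
Step 4: error magnitude e = S_0/v_3 = S_0·∏_{j≠3}(α_3 − α_j) = 12·7 = 84 ≡ 6 (mod 13).
Step 5: correct position 3: c_3 = r_3 − e = 4 − 6 ≡ 11 (mod 13). Hence c = [6, 5, 11, 0, 1].
  Check: interpolating c through the α_i gives m(x) = 10 + 7·x (degree < 2) with m(α_i) = c_i for every i, so c is indeed a codeword.


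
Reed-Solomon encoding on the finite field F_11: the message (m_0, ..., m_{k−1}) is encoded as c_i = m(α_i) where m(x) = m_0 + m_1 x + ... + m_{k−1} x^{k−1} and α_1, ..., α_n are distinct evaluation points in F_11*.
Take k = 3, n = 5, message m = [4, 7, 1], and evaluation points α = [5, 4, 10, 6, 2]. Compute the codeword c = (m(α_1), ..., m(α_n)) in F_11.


c = [9, 4, 9, 5, 0]

Message polynomial: m(x) = 4 + 7·x + 1·x^2 (mod 11).
For each evaluation point α_i, compute m(α_i) mod 11:
  α_1 = 5: Horner steps 1 → 1 → 9, so m(5) = 9.
  α_2 = 4: Horner steps 1 → 0 → 4, so m(4) = 4.
  α_3 = 10: Horner steps 1 → 6 → 9, so m(10) = 9.
  α_4 = 6: Horner steps 1 → 2 → 5, so m(6) = 5.
  α_5 = 2: Horner steps 1 → 9 → 0, so m(2) = 0.
Codeword c = [9, 4, 9, 5, 0] ∈ F_11^5.


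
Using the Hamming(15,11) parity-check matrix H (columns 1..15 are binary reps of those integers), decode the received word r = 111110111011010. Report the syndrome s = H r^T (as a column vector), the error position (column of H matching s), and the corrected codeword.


s = (1, 1, 1, 0)^T, error position = 14, corrected codeword c = 111110111011000

Compute s = H r^T mod 2 one row at a time:
  s_1 = 1 + 1 + 0 + 1 + 1 + 0 + 1 + 0 = 5 ≡ 1 (mod 2).
  s_2 = 1 + 1 + 0 + 1 + 1 + 0 + 1 + 0 = 5 ≡ 1 (mod 2).
  s_3 = 1 + 1 + 0 + 1 + 0 + 1 + 1 + 0 = 5 ≡ 1 (mod 2).
  s_4 = 1 + 1 + 1 + 1 + 1 + 1 + 0 + 0 = 6 ≡ 0 (mod 2).
s = (1, 1, 1, 0)^T — this equals column 14 of H (binary 1110), so error is at position 14.
Correct: flip bit 14 of r = 111110111011010 to get c = 111110111011000.


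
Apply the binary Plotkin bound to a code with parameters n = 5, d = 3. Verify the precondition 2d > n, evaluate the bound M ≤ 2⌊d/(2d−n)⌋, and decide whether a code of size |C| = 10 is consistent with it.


Plotkin bound M ≤ 6; given |C| = 10 > bound (violated).

Check applicability: 2d = 6, n = 5.
2d − n = 1 > 0, so Plotkin applies.
Compute d/(2d−n) = 3/1 ≈ 3.0000.
⌊d/(2d−n)⌋ = 3.
Plotkin bound: M ≤ 2·3 = 6.
Given |C| = 10, check: VIOLATED.
This |C| is above the Plotkin bound, so no binary code with n = 5, d = 3 and 10 codewords exists.


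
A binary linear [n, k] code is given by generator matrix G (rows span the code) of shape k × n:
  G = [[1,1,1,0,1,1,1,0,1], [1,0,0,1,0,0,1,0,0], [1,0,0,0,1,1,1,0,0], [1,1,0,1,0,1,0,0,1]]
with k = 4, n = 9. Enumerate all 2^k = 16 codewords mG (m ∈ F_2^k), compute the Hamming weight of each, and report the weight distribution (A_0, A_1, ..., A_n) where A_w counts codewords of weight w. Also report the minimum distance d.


Weight distribution: A_0 = 1, A_3 = 5, A_4 = 5, A_5 = 2, A_6 = 2, A_7 = 1. Minimum distance d = 3.

Enumerate all 2^4 = 16 messages m ∈ F_2^4.
For each, compute codeword c = mG in F_2^9, then tally its weight.
  m = 0000 → c = 000000000, weight = 0.
  m = 1000 → c = 111011101, weight = 7.
  m = 0100 → c = 100100100, weight = 3.
  m = 1100 → c = 011111001, weight = 6.
  m = 0010 → c = 100011100, weight = 4.
  m = 1010 → c = 011000001, weight = 3.
  m = 0110 → c = 000111000, weight = 3.
  m = 1110 → c = 111100101, weight = 6.
  m = 0001 → c = 110101001, weight = 5.
  m = 1001 → c = 001110100, weight = 4.
  m = 0101 → c = 010001101, weight = 4.
  m = 1101 → c = 101010000, weight = 3.
  m = 0011 → c = 010110101, weight = 5.
  m = 1011 → c = 101101000, weight = 4.
  m = 0111 → c = 110010001, weight = 4.
  m = 1111 → c = 001001100, weight = 3.
Tally weights:
  weight 0: 1 codewords.
  weight 3: 5 codewords.
  weight 4: 5 codewords.
  weight 5: 2 codewords.
  weight 6: 2 codewords.
  weight 7: 1 codewords.
Minimum distance d = smallest w > 0 with A_w > 0 = 3.
Sanity: Σ A_w = 16 = 2^4 = 16 ✓.


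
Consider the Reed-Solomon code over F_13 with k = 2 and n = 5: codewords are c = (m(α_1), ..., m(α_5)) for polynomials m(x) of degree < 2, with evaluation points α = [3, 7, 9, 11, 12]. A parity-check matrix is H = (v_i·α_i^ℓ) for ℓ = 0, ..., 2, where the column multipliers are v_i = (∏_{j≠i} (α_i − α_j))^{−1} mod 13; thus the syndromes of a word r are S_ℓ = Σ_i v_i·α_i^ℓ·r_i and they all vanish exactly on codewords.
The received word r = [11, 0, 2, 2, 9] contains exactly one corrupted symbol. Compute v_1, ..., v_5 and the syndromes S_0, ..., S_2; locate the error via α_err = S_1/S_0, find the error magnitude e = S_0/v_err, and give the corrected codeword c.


S = (2, 5, 6), error at position 3, error magnitude e = 1, c = [11, 0, 1, 2, 9].

Step 1: column multipliers v_i = (∏_{j≠i}(α_i − α_j))^{−1} mod 13.
  i = 1 (α = 3): (3−7)(3−9)(3−11)(3−12) = (−4)·(−6)·(−8)·(−9) = 1728 ≡ 12, so v_1 = 12^{−1} = 12 (mod 13).
  i = 2 (α = 7): (7−3)(7−9)(7−11)(7−12) = 4·(−2)·(−4)·(−5) = −160 ≡ 9, so v_2 = 9^{−1} = 3 (mod 13).
  i = 3 (α = 9): (9−3)(9−7)(9−11)(9−12) = 6·2·(−2)·(−3) = 72 ≡ 7, so v_3 = 7^{−1} = 2 (mod 13).
  i = 4 (α = 11): (11−3)(11−7)(11−9)(11−12) = 8·4·2·(−1) = −64 ≡ 1, so v_4 = 1^{−1} = 1 (mod 13).
  i = 5 (α = 12): (12−3)(12−7)(12−9)(12−11) = 9·5·3·1 = 135 ≡ 5, so v_5 = 5^{−1} = 8 (mod 13).
  v = [12, 3, 2, 1, 8].
Step 2: syndromes of r = [11, 0, 2, 2, 9] (all sums mod 13).
  S_0 = Σ v_i r_i = 12·11 + 3·0 + 2·2 + 1·2 + 8·9 = 210 ≡ 2.
  S_1 = Σ v_i α_i r_i = 12·3·11 + 3·7·0 + 2·9·2 + 1·11·2 + 8·12·9 = 1318 ≡ 5.
  α_i^2 mod 13 = [9, 10, 3, 4, 1].
  S_2 = Σ v_i α_i^2 r_i = 12·9·11 + 3·10·0 + 2·3·2 + 1·4·2 + 8·1·9 = 1280 ≡ 6.
  S = (2, 5, 6) ≠ 0, so r is not a codeword (an error is present).
Step 3: locate the error. For a single error e at position i, S_ℓ = v_i·e·α_i^ℓ, so α_err = S_1/S_0.
  S_0^{−1} = 2^{−1} = 7 (mod 13), so α_err = 5·7 = 35 ≡ 9 = α_3. Error position i = 3.
  Consistency check: S_2/S_1 = 6·8 = 48 ≡ 9 = α_err ✓ (single-error assumption holds).
Step 4: error magnitude e = S_0/v_3 = S_0·∏_{j≠3}(α_3 − α_j) = 2·7 = 14 ≡ 1 (mod 13).
Step 5: correct position 3: c_3 = r_3 − e = 2 − 1 ≡ 1 (mod 13). Hence c = [11, 0, 1, 2, 9].
  Check: interpolating c through the α_i gives m(x) = 3 + 7·x (degree < 2) with m(α_i) = c_i for every i, so c is indeed a codeword.


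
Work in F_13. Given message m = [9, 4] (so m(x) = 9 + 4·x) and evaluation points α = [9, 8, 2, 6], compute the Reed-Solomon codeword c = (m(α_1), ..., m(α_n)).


c = [6, 2, 4, 7]

Message polynomial: m(x) = 9 + 4·x (mod 13).
For each evaluation point α_i, compute m(α_i) mod 13:
  α_1 = 9: Horner steps 4 → 6, so m(9) = 6.
  α_2 = 8: Horner steps 4 → 2, so m(8) = 2.
  α_3 = 2: Horner steps 4 → 4, so m(2) = 4.
  α_4 = 6: Horner steps 4 → 7, so m(6) = 7.
Codeword c = [6, 2, 4, 7] ∈ F_13^4.


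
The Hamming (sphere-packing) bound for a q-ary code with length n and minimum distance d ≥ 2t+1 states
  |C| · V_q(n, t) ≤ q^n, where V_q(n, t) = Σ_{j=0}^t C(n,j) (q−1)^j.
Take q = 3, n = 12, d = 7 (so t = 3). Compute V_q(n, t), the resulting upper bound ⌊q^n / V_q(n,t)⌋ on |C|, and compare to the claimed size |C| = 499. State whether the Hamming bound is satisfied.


V_q(n, t) = 2049, q^n = 531441, Hamming bound = 259, |C| = 499 > bound (violated).

Step 1: Compute V_q(n, t) = Σ_{j=0}^3 C(n, j) (q−1)^j.
  j = 0: C(12,0)·(2)^0 = 1·1 = 1.
  j = 1: C(12,1)·(2)^1 = 12·2 = 24.
  j = 2: C(12,2)·(2)^2 = 66·4 = 264.
  j = 3: C(12,3)·(2)^3 = 220·8 = 1760.
  V_q(n, t) = 1 + 24 + 264 + 1760 = 2049.
Step 2: q^n = 3^12 = 531441.
Step 3: Hamming bound ⌊q^n / V_q(n,t)⌋ = ⌊531441/2049⌋ = 259.
Step 4: Compare |C| = 499 to 259: violated.
The claimed |C| lies above the Hamming bound, so no 3-ary code of length 12 with d ≥ 7 can have 499 codewords.


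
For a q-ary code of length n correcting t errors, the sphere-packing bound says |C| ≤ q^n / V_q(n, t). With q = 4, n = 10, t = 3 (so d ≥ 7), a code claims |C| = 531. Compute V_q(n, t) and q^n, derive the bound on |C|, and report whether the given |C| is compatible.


V_q(n, t) = 3676, q^n = 1048576, Hamming bound = 285, |C| = 531 > bound (violated).

Step 1: Compute V_q(n, t) = Σ_{j=0}^3 C(n, j) (q−1)^j.
  j = 0: C(10,0)·(3)^0 = 1·1 = 1.
  j = 1: C(10,1)·(3)^1 = 10·3 = 30.
  j = 2: C(10,2)·(3)^2 = 45·9 = 405.
  j = 3: C(10,3)·(3)^3 = 120·27 = 3240.
  V_q(n, t) = 1 + 30 + 405 + 3240 = 3676.
Step 2: q^n = 4^10 = 1048576.
Step 3: Hamming bound ⌊q^n / V_q(n,t)⌋ = ⌊1048576/3676⌋ = 285.
Step 4: Compare |C| = 531 to 285: violated.
The claimed |C| lies above the Hamming bound, so no 4-ary code of length 10 with d ≥ 7 can have 531 codewords.


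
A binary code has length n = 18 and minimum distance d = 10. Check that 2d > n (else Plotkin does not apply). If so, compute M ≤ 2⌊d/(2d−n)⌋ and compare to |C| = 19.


Plotkin bound M ≤ 10; given |C| = 19 > bound (violated).

Check applicability: 2d = 20, n = 18.
2d − n = 2 > 0, so Plotkin applies.
Compute d/(2d−n) = 10/2 ≈ 5.0000.
⌊d/(2d−n)⌋ = 5.
Plotkin bound: M ≤ 2·5 = 10.
Given |C| = 19, check: VIOLATED.
This |C| is above the Plotkin bound, so no binary code with n = 18, d = 10 and 19 codewords exists.


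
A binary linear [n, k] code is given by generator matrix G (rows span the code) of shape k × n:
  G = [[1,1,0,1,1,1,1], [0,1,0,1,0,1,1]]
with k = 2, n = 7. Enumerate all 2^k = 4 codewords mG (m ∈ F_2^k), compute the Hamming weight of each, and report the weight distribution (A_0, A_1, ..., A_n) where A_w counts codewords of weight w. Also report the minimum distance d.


Weight distribution: A_0 = 1, A_2 = 1, A_4 = 1, A_6 = 1. Minimum distance d = 2.

Enumerate all 2^2 = 4 messages m ∈ F_2^2.
For each, compute codeword c = mG in F_2^7, then tally its weight.
  m = 00 → c = 0000000, weight = 0.
  m = 10 → c = 1101111, weight = 6.
  m = 01 → c = 0101011, weight = 4.
  m = 11 → c = 1000100, weight = 2.
Tally weights:
  weight 0: 1 codewords.
  weight 2: 1 codewords.
  weight 4: 1 codewords.
  weight 6: 1 codewords.
Minimum distance d = smallest w > 0 with A_w > 0 = 2.
Sanity: Σ A_w = 4 = 2^2 = 4 ✓.


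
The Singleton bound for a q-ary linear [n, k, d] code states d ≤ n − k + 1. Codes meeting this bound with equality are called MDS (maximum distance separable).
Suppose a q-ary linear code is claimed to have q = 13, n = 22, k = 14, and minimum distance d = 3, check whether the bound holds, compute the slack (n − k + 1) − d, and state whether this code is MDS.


Singleton RHS = n − k + 1 = 9, slack = 6, bound satisfied, not MDS.

Singleton bound: d ≤ n − k + 1.
Here n = 22, k = 14, so n − k + 1 = 9.
Given d = 3, check d ≤ 9: YES.
Slack = (n − k + 1) − d = 6.
The code is NOT MDS (slack = 6 > 0).
Description: the claimed parameters are [22, 14, 3]_13; such a code would be non-MDS.


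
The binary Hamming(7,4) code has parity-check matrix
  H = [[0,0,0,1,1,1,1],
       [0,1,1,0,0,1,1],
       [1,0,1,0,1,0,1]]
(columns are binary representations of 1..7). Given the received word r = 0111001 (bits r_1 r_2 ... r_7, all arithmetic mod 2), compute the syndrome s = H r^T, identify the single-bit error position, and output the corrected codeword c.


s = (0, 1, 0)^T, error position = 2, corrected codeword c = 0011001

Compute s = H r^T mod 2 one row at a time:
  s_1 = 1 + 0 + 0 + 1 = 2 ≡ 0 (mod 2).
  s_2 = 1 + 1 + 0 + 1 = 3 ≡ 1 (mod 2).
  s_3 = 0 + 1 + 0 + 1 = 2 ≡ 0 (mod 2).
s = (0, 1, 0)^T — this equals column 2 of H (binary 010), so error is at position 2.
Correct: flip bit 2 of r = 0111001 to get c = 0011001.


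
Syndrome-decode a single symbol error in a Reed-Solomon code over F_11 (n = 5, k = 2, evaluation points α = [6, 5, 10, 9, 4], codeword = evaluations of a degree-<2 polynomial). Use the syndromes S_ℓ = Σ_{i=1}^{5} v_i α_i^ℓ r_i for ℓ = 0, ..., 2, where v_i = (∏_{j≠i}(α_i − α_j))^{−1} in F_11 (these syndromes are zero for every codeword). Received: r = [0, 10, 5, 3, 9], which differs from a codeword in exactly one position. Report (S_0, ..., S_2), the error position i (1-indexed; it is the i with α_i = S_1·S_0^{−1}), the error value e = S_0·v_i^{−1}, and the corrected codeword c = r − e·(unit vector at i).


S = (10, 1, 10), error at position 3, error magnitude e = 1, c = [0, 10, 4, 3, 9].

Step 1: column multipliers v_i = (∏_{j≠i}(α_i − α_j))^{−1} mod 11.
  i = 1 (α = 6): (6−5)(6−10)(6−9)(6−4) = 1·(−4)·(−3)·2 = 24 ≡ 2, so v_1 = 2^{−1} = 6 (mod 11).
  i = 2 (α = 5): (5−6)(5−10)(5−9)(5−4) = (−1)·(−5)·(−4)·1 = −20 ≡ 2, so v_2 = 2^{−1} = 6 (mod 11).
  i = 3 (α = 10): (10−6)(10−5)(10−9)(10−4) = 4·5·1·6 = 120 ≡ 10, so v_3 = 10^{−1} = 10 (mod 11).
  i = 4 (α = 9): (9−6)(9−5)(9−10)(9−4) = 3·4·(−1)·5 = −60 ≡ 6, so v_4 = 6^{−1} = 2 (mod 11).
  i = 5 (α = 4): (4−6)(4−5)(4−10)(4−9) = (−2)·(−1)·(−6)·(−5) = 60 ≡ 5, so v_5 = 5^{−1} = 9 (mod 11).
  v = [6, 6, 10, 2, 9].
Step 2: syndromes of r = [0, 10, 5, 3, 9] (all sums mod 11).
  S_0 = Σ v_i r_i = 6·0 + 6·10 + 10·5 + 2·3 + 9·9 = 197 ≡ 10.
  S_1 = Σ v_i α_i r_i = 6·6·0 + 6·5·10 + 10·10·5 + 2·9·3 + 9·4·9 = 1178 ≡ 1.
  α_i^2 mod 11 = [3, 3, 1, 4, 5].
  S_2 = Σ v_i α_i^2 r_i = 6·3·0 + 6·3·10 + 10·1·5 + 2·4·3 + 9·5·9 = 659 ≡ 10.
  S = (10, 1, 10) ≠ 0, so r is not a codeword (an error is present).
Step 3: locate the error. For a single error e at position i, S_ℓ = v_i·e·α_i^ℓ, so α_err = S_1/S_0.
  S_0^{−1} = 10^{−1} = 10 (mod 11), so α_err = 1·10 = 10 ≡ 10 = α_3. Error position i = 3.
  Consistency check: S_2/S_1 = 10·1 = 10 ≡ 10 = α_err ✓ (single-error assumption holds).
Step 4: error magnitude e = S_0/v_3 = S_0·∏_{j≠3}(α_3 − α_j) = 10·10 = 100 ≡ 1 (mod 11).
Step 5: correct position 3: c_3 = r_3 − e = 5 − 1 ≡ 4 (mod 11). Hence c = [0, 10, 4, 3, 9].
  Check: interpolating c through the α_i gives m(x) = 5 + 1·x (degree < 2) with m(α_i) = c_i for every i, so c is indeed a codeword.


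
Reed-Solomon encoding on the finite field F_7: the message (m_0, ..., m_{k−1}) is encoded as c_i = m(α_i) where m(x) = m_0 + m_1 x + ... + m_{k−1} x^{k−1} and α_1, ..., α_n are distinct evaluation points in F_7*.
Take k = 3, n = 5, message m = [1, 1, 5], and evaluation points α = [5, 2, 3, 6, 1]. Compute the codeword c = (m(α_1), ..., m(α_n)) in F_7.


c = [5, 2, 0, 5, 0]

Message polynomial: m(x) = 1 + 1·x + 5·x^2 (mod 7).
For each evaluation point α_i, compute m(α_i) mod 7:
  α_1 = 5: Horner steps 5 → 5 → 5, so m(5) = 5.
  α_2 = 2: Horner steps 5 → 4 → 2, so m(2) = 2.
  α_3 = 3: Horner steps 5 → 2 → 0, so m(3) = 0.
  α_4 = 6: Horner steps 5 → 3 → 5, so m(6) = 5.
  α_5 = 1: Horner steps 5 → 6 → 0, so m(1) = 0.
Codeword c = [5, 2, 0, 5, 0] ∈ F_7^5.


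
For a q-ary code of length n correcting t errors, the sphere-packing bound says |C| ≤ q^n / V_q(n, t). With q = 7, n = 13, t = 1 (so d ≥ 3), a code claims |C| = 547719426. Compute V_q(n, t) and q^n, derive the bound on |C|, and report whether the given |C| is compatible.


V_q(n, t) = 79, q^n = 96889010407, Hamming bound = 1226443169, |C| = 547719426 ≤ bound (satisfied).

Step 1: Compute V_q(n, t) = Σ_{j=0}^1 C(n, j) (q−1)^j.
  j = 0: C(13,0)·(6)^0 = 1·1 = 1.
  j = 1: C(13,1)·(6)^1 = 13·6 = 78.
  V_q(n, t) = 1 + 78 = 79.
Step 2: q^n = 7^13 = 96889010407.
Step 3: Hamming bound ⌊q^n / V_q(n,t)⌋ = ⌊96889010407/79⌋ = 1226443169.
Step 4: Compare |C| = 547719426 to 1226443169: satisfied.
The claimed |C| lies below the Hamming bound.


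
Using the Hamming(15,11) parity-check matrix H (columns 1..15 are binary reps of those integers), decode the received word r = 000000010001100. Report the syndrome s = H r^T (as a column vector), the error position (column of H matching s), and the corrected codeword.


s = (1, 0, 0, 1)^T, error position = 9, corrected codeword c = 000000011001100

Compute s = H r^T mod 2 one row at a time:
  s_1 = 1 + 0 + 0 + 0 + 1 + 1 + 0 + 0 = 3 ≡ 1 (mod 2).
  s_2 = 0 + 0 + 0 + 0 + 1 + 1 + 0 + 0 = 2 ≡ 0 (mod 2).
  s_3 = 0 + 0 + 0 + 0 + 0 + 0 + 0 + 0 = 0 ≡ 0 (mod 2).
  s_4 = 0 + 0 + 0 + 0 + 0 + 0 + 1 + 0 = 1 ≡ 1 (mod 2).
s = (1, 0, 0, 1)^T — this equals column 9 of H (binary 1001), so error is at position 9.
Correct: flip bit 9 of r = 000000010001100 to get c = 000000011001100.


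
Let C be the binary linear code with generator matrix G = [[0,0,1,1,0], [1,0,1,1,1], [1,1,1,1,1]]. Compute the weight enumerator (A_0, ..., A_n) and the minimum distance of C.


Weight distribution: A_0 = 1, A_1 = 1, A_2 = 2, A_3 = 2, A_4 = 1, A_5 = 1. Minimum distance d = 1.

Enumerate all 2^3 = 8 messages m ∈ F_2^3.
For each, compute codeword c = mG in F_2^5, then tally its weight.
  m = 000 → c = 00000, weight = 0.
  m = 100 → c = 00110, weight = 2.
  m = 010 → c = 10111, weight = 4.
  m = 110 → c = 10001, weight = 2.
  m = 001 → c = 11111, weight = 5.
  m = 101 → c = 11001, weight = 3.
  m = 011 → c = 01000, weight = 1.
  m = 111 → c = 01110, weight = 3.
Tally weights:
  weight 0: 1 codewords.
  weight 1: 1 codewords.
  weight 2: 2 codewords.
  weight 3: 2 codewords.
  weight 4: 1 codewords.
  weight 5: 1 codewords.
Minimum distance d = smallest w > 0 with A_w > 0 = 1.
Sanity: Σ A_w = 8 = 2^3 = 8 ✓.


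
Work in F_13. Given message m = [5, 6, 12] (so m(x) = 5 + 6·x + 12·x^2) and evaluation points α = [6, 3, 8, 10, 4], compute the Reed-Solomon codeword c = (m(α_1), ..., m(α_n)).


c = [5, 1, 2, 4, 0]

Message polynomial: m(x) = 5 + 6·x + 12·x^2 (mod 13).
For each evaluation point α_i, compute m(α_i) mod 13:
  α_1 = 6: Horner steps 12 → 0 → 5, so m(6) = 5.
  α_2 = 3: Horner steps 12 → 3 → 1, so m(3) = 1.
  α_3 = 8: Horner steps 12 → 11 → 2, so m(8) = 2.
  α_4 = 10: Horner steps 12 → 9 → 4, so m(10) = 4.
  α_5 = 4: Horner steps 12 → 2 → 0, so m(4) = 0.
Codeword c = [5, 1, 2, 4, 0] ∈ F_13^5.


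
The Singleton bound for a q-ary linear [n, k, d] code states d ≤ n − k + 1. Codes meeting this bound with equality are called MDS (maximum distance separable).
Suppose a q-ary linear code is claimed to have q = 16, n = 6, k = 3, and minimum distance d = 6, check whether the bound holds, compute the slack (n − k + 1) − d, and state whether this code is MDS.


Singleton RHS = n − k + 1 = 4, slack = -2, bound violated (no such code; not MDS).

Singleton bound: d ≤ n − k + 1.
Here n = 6, k = 3, so n − k + 1 = 4.
Given d = 6, check d ≤ 4: NO.
Slack = (n − k + 1) − d = -2.
The slack is negative: d = 6 exceeds n − k + 1 = 4 by 2, so the Singleton bound is violated and no linear [6, 3, 6]_16 code can exist. In particular it is not MDS (MDS requires d = n − k + 1 exactly).
Description: the claimed parameters are [6, 3, 6]_16; such a code would be impossible (violates the Singleton bound).


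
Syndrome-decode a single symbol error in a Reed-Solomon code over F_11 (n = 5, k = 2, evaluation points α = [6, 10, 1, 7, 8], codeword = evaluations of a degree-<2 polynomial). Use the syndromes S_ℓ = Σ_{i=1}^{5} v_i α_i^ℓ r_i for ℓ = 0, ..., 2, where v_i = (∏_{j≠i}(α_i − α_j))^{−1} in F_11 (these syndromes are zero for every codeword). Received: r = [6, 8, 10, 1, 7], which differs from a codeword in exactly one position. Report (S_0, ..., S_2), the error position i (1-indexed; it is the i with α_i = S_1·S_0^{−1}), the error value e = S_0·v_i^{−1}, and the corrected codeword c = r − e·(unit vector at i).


S = (5, 5, 5), error at position 3, error magnitude e = 1, c = [6, 8, 9, 1, 7].

Step 1: column multipliers v_i = (∏_{j≠i}(α_i − α_j))^{−1} mod 11.
  i = 1 (α = 6): (6−10)(6−1)(6−7)(6−8) = (−4)·5·(−1)·(−2) = −40 ≡ 4, so v_1 = 4^{−1} = 3 (mod 11).
  i = 2 (α = 10): (10−6)(10−1)(10−7)(10−8) = 4·9·3·2 = 216 ≡ 7, so v_2 = 7^{−1} = 8 (mod 11).
  i = 3 (α = 1): (1−6)(1−10)(1−7)(1−8) = (−5)·(−9)·(−6)·(−7) = 1890 ≡ 9, so v_3 = 9^{−1} = 5 (mod 11).
  i = 4 (α = 7): (7−6)(7−10)(7−1)(7−8) = 1·(−3)·6·(−1) = 18 ≡ 7, so v_4 = 7^{−1} = 8 (mod 11).
  i = 5 (α = 8): (8−6)(8−10)(8−1)(8−7) = 2·(−2)·7·1 = −28 ≡ 5, so v_5 = 5^{−1} = 9 (mod 11).
  v = [3, 8, 5, 8, 9].
Step 2: syndromes of r = [6, 8, 10, 1, 7] (all sums mod 11).
  S_0 = Σ v_i r_i = 3·6 + 8·8 + 5·10 + 8·1 + 9·7 = 203 ≡ 5.
  S_1 = Σ v_i α_i r_i = 3·6·6 + 8·10·8 + 5·1·10 + 8·7·1 + 9·8·7 = 1358 ≡ 5.
  α_i^2 mod 11 = [3, 1, 1, 5, 9].
  S_2 = Σ v_i α_i^2 r_i = 3·3·6 + 8·1·8 + 5·1·10 + 8·5·1 + 9·9·7 = 775 ≡ 5.
  S = (5, 5, 5) ≠ 0, so r is not a codeword (an error is present).
Step 3: locate the error. For a single error e at position i, S_ℓ = v_i·e·α_i^ℓ, so α_err = S_1/S_0.
  S_0^{−1} = 5^{−1} = 9 (mod 11), so α_err = 5·9 = 45 ≡ 1 = α_3. Error position i = 3.
  Consistency check: S_2/S_1 = 5·9 = 45 ≡ 1 = α_err ✓ (single-error assumption holds).
Step 4: error magnitude e = S_0/v_3 = S_0·∏_{j≠3}(α_3 − α_j) = 5·9 = 45 ≡ 1 (mod 11).
Step 5: correct position 3: c_3 = r_3 − e = 10 − 1 ≡ 9 (mod 11). Hence c = [6, 8, 9, 1, 7].
  Check: interpolating c through the α_i gives m(x) = 3 + 6·x (degree < 2) with m(α_i) = c_i for every i, so c is indeed a codeword.
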